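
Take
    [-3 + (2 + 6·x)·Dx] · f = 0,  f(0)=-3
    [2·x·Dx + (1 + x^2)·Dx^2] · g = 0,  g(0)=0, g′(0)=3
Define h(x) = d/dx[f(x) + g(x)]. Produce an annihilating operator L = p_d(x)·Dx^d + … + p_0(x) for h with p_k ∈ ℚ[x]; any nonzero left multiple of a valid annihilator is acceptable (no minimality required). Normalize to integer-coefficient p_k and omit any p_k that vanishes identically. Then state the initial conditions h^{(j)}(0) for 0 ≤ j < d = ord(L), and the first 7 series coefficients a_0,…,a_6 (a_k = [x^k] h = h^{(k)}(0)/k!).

f: a_k = -3, -9/2, 27/8, -81/16, 1215/128, -5103/256, 45927/1024, …
g: a_k = 0, 3, 0, -1, 0, 3/5, 0, …
L₀ := lclm(L_f,L_g); ord L₀ ≤ 1+2.
Differentiate: ansatz ord ≤ ord L₀ ⇒ L.
L = (-12 - 90·x + 36·x^2 + 54·x^3) + (-35 - 48·x - 102·x^2 + 144·x^3 + 189·x^4)·Dx + (-6 - 10·x + 36·x^2 + 44·x^3 + 42·x^4 + 54·x^5)·Dx^2  (order 2).
h: a_k = -3/2, 27/4, -291/16, 1215/32, -24747/256, 137781/512, -1521735/2048, …
ICs: h(0) = -3/2, h′(0) = 27/4.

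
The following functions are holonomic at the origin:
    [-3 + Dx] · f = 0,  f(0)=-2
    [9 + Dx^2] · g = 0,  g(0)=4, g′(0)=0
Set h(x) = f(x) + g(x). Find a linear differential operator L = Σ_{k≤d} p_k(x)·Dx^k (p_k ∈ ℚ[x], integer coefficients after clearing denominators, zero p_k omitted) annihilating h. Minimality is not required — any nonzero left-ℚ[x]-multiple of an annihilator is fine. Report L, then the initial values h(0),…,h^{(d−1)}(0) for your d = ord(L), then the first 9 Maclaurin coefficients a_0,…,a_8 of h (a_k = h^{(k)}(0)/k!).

f: a_k = -2, -6, -9, -9, -27/4, -81/20, -81/40, -243/280, -729/2240, …
g: a_k = 4, 0, -18, 0, 27/2, 0, -81/20, 0, 729/1120, …
h₀=f+g: left-lcm gives L₀, ord ≤ 3.
L = -27 + 9·Dx - 3·Dx^2 + Dx^3  (order 3).
h: a_k = 2, -6, -27, -9, 27/4, -81/20, -243/40, -243/280, 729/2240, …
ICs: h(0) = 2, h′(0) = -6, h′′(0) = -54.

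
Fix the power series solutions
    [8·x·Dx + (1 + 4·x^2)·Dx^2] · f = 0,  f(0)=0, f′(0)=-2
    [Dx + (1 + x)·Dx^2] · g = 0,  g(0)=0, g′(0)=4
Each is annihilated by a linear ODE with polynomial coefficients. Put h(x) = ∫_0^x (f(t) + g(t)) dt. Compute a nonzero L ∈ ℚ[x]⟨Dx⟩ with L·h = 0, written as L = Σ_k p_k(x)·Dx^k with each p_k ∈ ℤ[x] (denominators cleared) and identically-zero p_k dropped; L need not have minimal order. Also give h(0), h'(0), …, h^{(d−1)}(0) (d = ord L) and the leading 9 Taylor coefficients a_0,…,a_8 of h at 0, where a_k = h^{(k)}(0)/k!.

L = (-8 - 24·x + 96·x^2 + 32·x^3)·Dx^2 + (-10 - 16·x + 72·x^2 + 192·x^3 + 64·x^4)·Dx^3 + (-1 + 7·x + 8·x^2 + 32·x^3 + 48·x^4 + 16·x^5)·Dx^4  (order 4).
h: a_k = 0, 0, 1, -2/3, 1, -1/5, -14/15, -2/21, 33/14, …
ICs: h(0) = 0, h′(0) = 0, h′′(0) = 2, h′′′(0) = -4.

f: a_k = 0, -2, 0, 8/3, 0, -32/5, 0, 128/7, 0, …
g: a_k = 0, 4, -2, 4/3, -1, 4/5, -2/3, 4/7, -1/2, …
Weyl lclm of L_f,L_g ⇒ L₀ (ord ≤ 4).
h=∫h₀ ⇒ L = L₀·Dx.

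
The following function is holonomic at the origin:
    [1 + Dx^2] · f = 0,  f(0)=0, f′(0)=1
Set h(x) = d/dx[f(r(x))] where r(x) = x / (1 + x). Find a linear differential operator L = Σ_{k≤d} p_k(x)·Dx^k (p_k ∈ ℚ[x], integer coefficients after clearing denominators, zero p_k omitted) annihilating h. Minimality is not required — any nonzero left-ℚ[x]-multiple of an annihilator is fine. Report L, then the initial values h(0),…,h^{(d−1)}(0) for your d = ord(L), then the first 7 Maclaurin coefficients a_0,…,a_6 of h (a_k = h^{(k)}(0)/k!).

f: a_k = 0, 1, 0, -1/6, 0, 1/120, 0, …
Change of var in L_f (x↦r) gives L₀.
h=h₀': d/dx-closure on L₀ ⇒ L.
L = (7 + 12·x + 6·x^2) + (6 + 18·x + 18·x^2 + 6·x^3)·Dx + (1 + 4·x + 6·x^2 + 4·x^3 + x^4)·Dx^2  (order 2).
h: a_k = 1, -2, 5/2, -2, 1/24, 15/4, -6931/720, …
ICs: h(0) = 1, h′(0) = -2.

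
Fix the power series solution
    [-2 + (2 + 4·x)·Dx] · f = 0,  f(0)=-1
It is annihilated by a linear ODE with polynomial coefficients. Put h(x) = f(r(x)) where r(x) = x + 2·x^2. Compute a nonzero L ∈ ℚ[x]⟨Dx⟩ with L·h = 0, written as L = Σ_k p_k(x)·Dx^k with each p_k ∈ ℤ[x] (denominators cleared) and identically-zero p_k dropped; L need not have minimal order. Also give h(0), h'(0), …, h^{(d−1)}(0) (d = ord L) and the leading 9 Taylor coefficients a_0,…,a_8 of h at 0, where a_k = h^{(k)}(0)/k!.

f: a_k = -1, -1, 1/2, -1/2, 5/8, -7/8, 21/16, -33/16, 429/128, …
L₀ from L_f via x↦r, Dx↦r'^{-1}Dx.
L = (-1 - 4·x) + (1 + 2·x + 4·x^2)·Dx  (order 1).
h: a_k = -1, -1, -3/2, 3/2, -3/8, -15/8, 57/16, -21/16, -867/128, …
ICs: h(0) = -1.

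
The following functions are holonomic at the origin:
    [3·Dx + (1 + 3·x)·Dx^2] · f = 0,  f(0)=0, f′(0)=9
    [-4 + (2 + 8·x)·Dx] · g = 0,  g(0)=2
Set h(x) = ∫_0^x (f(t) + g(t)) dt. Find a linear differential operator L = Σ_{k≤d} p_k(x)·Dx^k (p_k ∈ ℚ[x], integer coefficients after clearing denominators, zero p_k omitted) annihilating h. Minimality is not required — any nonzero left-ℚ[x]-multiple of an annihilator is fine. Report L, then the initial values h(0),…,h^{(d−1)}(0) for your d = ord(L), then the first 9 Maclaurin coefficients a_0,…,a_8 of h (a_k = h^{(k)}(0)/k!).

f: a_k = 0, 9, -27/2, 27, -243/4, 729/5, -729/2, 6561/7, -19683/8, …
g: a_k = 2, 4, -4, 8, -20, 56, -168, 528, -1716, …
Weyl lclm of L_f,L_g ⇒ L₀ (ord ≤ 3).
∫: right-multiply L₀ by Dx.
L = 36·x·Dx^2 + (6 + 72·x + 180·x^2)·Dx^3 + (1 + 13·x + 54·x^2 + 72·x^3)·Dx^4  (order 4).
h: a_k = 0, 2, 13/2, -35/6, 35/4, -323/20, 1009/30, -1065/14, 10257/56, …
ICs: h(0) = 0, h′(0) = 2, h′′(0) = 13, h′′′(0) = -35.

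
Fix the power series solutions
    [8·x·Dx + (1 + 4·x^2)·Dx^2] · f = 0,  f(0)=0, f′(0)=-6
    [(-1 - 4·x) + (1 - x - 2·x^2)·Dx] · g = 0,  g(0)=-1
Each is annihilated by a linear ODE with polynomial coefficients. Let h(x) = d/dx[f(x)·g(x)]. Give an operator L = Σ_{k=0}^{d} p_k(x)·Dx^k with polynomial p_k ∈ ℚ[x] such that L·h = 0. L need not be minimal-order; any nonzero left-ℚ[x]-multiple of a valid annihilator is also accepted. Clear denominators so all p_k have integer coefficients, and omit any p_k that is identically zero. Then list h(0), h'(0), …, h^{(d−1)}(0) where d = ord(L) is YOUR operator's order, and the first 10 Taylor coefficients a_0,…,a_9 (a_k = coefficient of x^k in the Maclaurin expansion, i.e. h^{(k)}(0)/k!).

f: a_k = 0, -6, 0, 8, 0, -96/5, 0, 384/7, 0, -512/3, …
g: a_k = -1, -1, -3, -5, -11, -21, -43, -85, -171, -341, …
L₀ := L_f ⊗_s L_g (sym. prod.), ord ≤ 2.
h=h₀': d/dx-closure on L₀ ⇒ L.
L = (288·x^2 + 384·x^3 + 1152·x^4) + (5 + 24·x + 36·x^2 + 128·x^3 + 384·x^4 + 768·x^5)·Dx + (-1 - x - 12·x^2 + 12·x^3 - 8·x^4 + 64·x^5 + 96·x^6)·Dx^2  (order 2).
h: a_k = 6, 12, 30, 88, 306, 3156/5, 6046/5, 21456/7, 283278/35, 349772/21, …
ICs: h(0) = 6, h′(0) = 12.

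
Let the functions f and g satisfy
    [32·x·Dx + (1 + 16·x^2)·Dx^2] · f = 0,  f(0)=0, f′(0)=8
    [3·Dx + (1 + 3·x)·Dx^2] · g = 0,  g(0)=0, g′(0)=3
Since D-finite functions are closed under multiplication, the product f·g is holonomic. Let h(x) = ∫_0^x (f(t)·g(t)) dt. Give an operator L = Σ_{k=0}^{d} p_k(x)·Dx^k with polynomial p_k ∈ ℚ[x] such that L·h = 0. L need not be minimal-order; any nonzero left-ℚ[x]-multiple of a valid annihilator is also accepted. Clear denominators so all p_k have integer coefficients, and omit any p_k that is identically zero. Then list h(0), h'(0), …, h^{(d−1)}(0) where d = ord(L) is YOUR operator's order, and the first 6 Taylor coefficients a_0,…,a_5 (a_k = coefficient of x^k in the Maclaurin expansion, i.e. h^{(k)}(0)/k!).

f: a_k = 0, 8, 0, -128/3, 0, 2048/5, …
g: a_k = 0, 3, -9/2, 9, -81/4, 243/5, …
Sym-product of L_f,L_g gives L₀ (≤ ord 4).
h=∫h₀ ⇒ L = L₀·Dx.
L = (15744 + 89280·x + 811008·x^2 + 5299200·x^3 + 13271040·x^4 + 17252352·x^5 + 21233664·x^7)·Dx^2 + (4258 + 91200·x + 775488·x^2 + 4635648·x^3 + 18247680·x^4 + 41140224·x^5 + 46448640·x^6 + 21233664·x^7 + 74317824·x^8)·Dx^3 + (492 + 12548·x + 131328·x^2 + 747968·x^3 + 3219456·x^4 + 10146816·x^5 + 21233664·x^6 + 24920064·x^7 + 21233664·x^8 + 42467328·x^9)·Dx^4 + (73 + 822·x + 6161·x^2 + 34944·x^3 + 151168·x^4 + 500736·x^5 + 1322496·x^6 + 2654208·x^7 + 3244032·x^8 + 3538944·x^9 + 5308416·x^10)·Dx^5  (order 5).
h: a_k = 0, 0, 0, 8, -9, -56/5, …
ICs: h(0) = 0, h′(0) = 0, h′′(0) = 0, h′′′(0) = 48, h′′′′(0) = -216.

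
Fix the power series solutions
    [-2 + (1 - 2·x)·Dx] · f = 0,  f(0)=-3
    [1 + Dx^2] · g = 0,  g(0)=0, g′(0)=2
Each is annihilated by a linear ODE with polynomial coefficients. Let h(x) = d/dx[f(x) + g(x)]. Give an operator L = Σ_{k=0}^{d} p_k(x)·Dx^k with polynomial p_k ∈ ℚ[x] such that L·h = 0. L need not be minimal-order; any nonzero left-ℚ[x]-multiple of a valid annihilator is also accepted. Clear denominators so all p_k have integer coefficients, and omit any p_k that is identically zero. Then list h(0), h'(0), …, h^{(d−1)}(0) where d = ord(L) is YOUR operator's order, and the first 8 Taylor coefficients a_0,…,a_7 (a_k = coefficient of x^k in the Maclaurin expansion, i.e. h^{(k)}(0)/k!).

f: a_k = -3, -6, -12, -24, -48, -96, -192, -384, …
g: a_k = 0, 2, 0, -1/3, 0, 1/60, 0, -1/2520, …
h₀=f+g: left-lcm gives L₀, ord ≤ 3.
h=h₀': d/dx-closure on L₀ ⇒ L.
L = (196 - 16·x + 16·x^2) + (-25 + 54·x - 12·x^2 + 8·x^3)·Dx + (196 - 16·x + 16·x^2)·Dx^2 + (-25 + 54·x - 12·x^2 + 8·x^3)·Dx^3  (order 3).
h: a_k = -4, -24, -73, -192, -5759/12, -1152, -967681/360, -6144, …
ICs: h(0) = -4, h′(0) = -24, h′′(0) = -146.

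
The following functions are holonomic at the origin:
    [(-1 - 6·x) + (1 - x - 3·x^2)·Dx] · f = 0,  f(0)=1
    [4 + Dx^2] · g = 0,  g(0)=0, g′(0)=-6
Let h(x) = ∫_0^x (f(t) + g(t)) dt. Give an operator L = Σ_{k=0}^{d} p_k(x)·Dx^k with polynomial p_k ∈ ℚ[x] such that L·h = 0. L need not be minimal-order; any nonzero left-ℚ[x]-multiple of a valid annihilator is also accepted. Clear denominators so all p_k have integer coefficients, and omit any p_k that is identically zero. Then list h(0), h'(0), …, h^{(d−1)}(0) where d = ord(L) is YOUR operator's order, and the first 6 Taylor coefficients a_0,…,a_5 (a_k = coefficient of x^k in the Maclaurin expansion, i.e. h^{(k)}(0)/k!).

L = (92 + 608·x + 512·x^2 + 1104·x^3 + 360·x^4 + 432·x^5)·Dx + (-24 + 4·x + 24·x^2 + 80·x^3 + 180·x^4 + 216·x^5 + 216·x^6)·Dx^2 + (23 + 152·x + 128·x^2 + 276·x^3 + 90·x^4 + 108·x^5)·Dx^3 + (-6 + x + 6·x^2 + 20·x^3 + 45·x^4 + 54·x^5 + 54·x^6)·Dx^4  (order 4).
h: a_k = 0, 1, -5/2, 4/3, 11/4, 19/5, …
ICs: h(0) = 0, h′(0) = 1, h′′(0) = -5, h′′′(0) = 8.

f: a_k = 1, 1, 4, 7, 19, 40, …
g: a_k = 0, -6, 0, 4, 0, -4/5, …
f+g: L₀ = lclm(L_f,L_g), ord ≤ 1+2.
Integrate: L := L₀·Dx.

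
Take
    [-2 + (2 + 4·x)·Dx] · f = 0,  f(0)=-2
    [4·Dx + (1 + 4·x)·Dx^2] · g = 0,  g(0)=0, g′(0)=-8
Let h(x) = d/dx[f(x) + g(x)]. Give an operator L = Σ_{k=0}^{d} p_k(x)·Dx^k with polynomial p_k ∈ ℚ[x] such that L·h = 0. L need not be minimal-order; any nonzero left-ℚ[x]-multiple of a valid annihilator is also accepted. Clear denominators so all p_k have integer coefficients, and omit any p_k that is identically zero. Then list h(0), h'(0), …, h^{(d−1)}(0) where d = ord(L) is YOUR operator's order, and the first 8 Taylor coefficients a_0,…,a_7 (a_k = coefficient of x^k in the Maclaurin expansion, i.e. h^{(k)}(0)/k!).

L = (20 + 16·x) + (29 + 104·x + 80·x^2)·Dx + (3 + 22·x + 48·x^2 + 32·x^3)·Dx^2  (order 2).
h: a_k = -10, 34, -131, 517, -8227/4, 32831/4, -262375/8, 1049005/8, …
ICs: h(0) = -10, h′(0) = 34.

f: a_k = -2, -2, 1, -1, 5/4, -7/4, 21/8, -33/8, …
g: a_k = 0, -8, 16, -128/3, 128, -2048/5, 4096/3, -32768/7, …
h₀=f+g: left-lcm gives L₀, ord ≤ 3.
h=h₀': d/dx-closure on L₀ ⇒ L.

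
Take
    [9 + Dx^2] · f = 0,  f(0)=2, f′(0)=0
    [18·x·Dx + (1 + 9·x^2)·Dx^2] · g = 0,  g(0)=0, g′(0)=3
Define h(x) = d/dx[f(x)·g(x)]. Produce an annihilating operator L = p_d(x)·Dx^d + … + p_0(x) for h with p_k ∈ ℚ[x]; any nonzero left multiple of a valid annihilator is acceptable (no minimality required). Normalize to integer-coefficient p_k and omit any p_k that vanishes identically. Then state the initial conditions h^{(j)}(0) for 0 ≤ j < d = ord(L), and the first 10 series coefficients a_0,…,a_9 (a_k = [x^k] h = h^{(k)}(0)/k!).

f: a_k = 2, 0, -9, 0, 27/4, 0, -81/40, 0, 729/2240, 0, …
g: a_k = 0, 3, 0, -9, 0, 243/5, 0, -2187/7, 0, 2187, …
L₀ := L_f ⊗_s L_g (sym. prod.), ord ≤ 4.
Derive L from L₀ (diff closure).
L = (8910 + 214326·x^2 + 3024621·x^4 + 5668704·x^6 + 6377292·x^8 + 9565938·x^10 + 43046721·x^12) + (5508·x + 207036·x^3 + 1837080·x^5 + 4723920·x^7 + 10628820·x^9 + 19131876·x^11)·Dx + (1080 + 27540·x^2 + 389286·x^4 + 971028·x^6 + 1889568·x^8 + 4251528·x^10 + 9565938·x^12)·Dx^2 + (612·x + 23004·x^3 + 204120·x^5 + 524880·x^7 + 1180980·x^9 + 2125764·x^11)·Dx^3 + (10 + 414·x^2 + 5913·x^4 + 37908·x^6 + 131220·x^8 + 354294·x^10 + 531441·x^12)·Dx^4  (order 4).
h: a_k = 6, 0, -135, 0, 3969/4, 0, -316143/40, 0, 151867467/2240, 0, …
ICs: h(0) = 6, h′(0) = 0, h′′(0) = -270, h′′′(0) = 0.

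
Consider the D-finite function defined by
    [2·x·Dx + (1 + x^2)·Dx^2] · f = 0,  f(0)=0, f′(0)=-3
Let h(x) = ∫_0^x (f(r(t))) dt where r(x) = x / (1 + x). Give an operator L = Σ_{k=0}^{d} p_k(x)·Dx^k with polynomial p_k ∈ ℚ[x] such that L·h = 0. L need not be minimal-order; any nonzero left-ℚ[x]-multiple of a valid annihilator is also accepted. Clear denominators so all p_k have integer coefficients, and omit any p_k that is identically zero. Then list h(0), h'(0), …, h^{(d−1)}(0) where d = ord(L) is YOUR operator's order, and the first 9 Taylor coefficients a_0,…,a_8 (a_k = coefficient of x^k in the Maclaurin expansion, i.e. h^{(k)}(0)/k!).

L = (2 + 4·x)·Dx^2 + (1 + 2·x + 2·x^2)·Dx^3  (order 3).
h: a_k = 0, 0, -3/2, 1, -1/2, 0, 2/5, -4/7, 3/7, …
ICs: h(0) = 0, h′(0) = 0, h′′(0) = -3.

f: a_k = 0, -3, 0, 1, 0, -3/5, 0, 3/7, 0, …
h₀=f(r): pull back L_f along r ⇒ L₀.
h=∫₀ˣh₀: take L = L₀·Dx.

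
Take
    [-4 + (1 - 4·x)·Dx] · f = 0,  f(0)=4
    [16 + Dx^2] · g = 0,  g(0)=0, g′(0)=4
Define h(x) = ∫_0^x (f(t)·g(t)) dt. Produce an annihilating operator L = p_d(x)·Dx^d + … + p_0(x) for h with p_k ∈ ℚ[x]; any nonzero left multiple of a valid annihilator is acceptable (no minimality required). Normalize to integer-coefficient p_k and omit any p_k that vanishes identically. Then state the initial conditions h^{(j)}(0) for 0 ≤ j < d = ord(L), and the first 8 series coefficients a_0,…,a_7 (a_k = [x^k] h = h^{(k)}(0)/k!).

f: a_k = 4, 16, 64, 256, 1024, 4096, 16384, 65536, …
g: a_k = 0, 4, 0, -32/3, 0, 128/15, 0, -1024/315, …
Sym-product of L_f,L_g gives L₀ (≤ ord 2).
h=∫₀ˣh₀: take L = L₀·Dx.
L = (-16 + 64·x)·Dx + 8·Dx^2 + (-1 + 4·x)·Dx^3  (order 3).
h: a_k = 0, 0, 8, 64/3, 160/3, 512/3, 25856/45, 206848/105, …
ICs: h(0) = 0, h′(0) = 0, h′′(0) = 16.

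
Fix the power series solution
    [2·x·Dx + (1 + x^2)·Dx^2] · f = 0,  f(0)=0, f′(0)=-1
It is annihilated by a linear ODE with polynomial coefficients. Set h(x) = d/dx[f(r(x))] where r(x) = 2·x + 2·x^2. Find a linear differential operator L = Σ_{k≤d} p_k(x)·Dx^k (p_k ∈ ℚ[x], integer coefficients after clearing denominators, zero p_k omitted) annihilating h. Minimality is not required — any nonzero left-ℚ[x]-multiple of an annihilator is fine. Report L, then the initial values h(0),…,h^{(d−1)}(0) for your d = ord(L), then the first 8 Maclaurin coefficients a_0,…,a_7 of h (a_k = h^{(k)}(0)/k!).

L = (-2 + 8·x + 32·x^2 + 48·x^3 + 24·x^4) + (1 + 2·x + 4·x^2 + 16·x^3 + 20·x^4 + 8·x^5)·Dx  (order 1).
h: a_k = -2, -4, 8, 32, 8, -176, -320, 512, …
ICs: h(0) = -2.

f: a_k = 0, -1, 0, 1/3, 0, -1/5, 0, 1/7, …
f∘r: x↦r, Dx↦Dx/r' in L_f ⇒ L₀.
Derive L from L₀ (diff closure).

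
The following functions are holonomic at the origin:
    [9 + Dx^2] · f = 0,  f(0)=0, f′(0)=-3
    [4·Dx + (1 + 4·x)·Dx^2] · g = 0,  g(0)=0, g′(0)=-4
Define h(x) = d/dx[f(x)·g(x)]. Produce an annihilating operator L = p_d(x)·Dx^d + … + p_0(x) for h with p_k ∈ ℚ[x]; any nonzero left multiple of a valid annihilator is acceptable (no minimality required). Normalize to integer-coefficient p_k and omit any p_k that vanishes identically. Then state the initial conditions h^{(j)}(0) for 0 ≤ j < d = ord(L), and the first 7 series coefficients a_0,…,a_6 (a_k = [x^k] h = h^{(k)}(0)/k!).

f: a_k = 0, -3, 0, 9/2, 0, -81/40, 0, …
g: a_k = 0, -4, 8, -64/3, 64, -1024/5, 2048/3, …
Sym-product of L_f,L_g gives L₀ (≤ ord 4).
h=h₀': d/dx-closure on L₀ ⇒ L.
L = (-153603 - 635688·x - 3184272·x^2 - 4292352·x^3 + 12503808·x^4 + 40310784·x^5 + 26873856·x^6) + (-47736 - 304992·x - 311040·x^2 + 2073600·x^3 + 7464960·x^4 + 5971968·x^5)·Dx + (-19110 - 88272·x - 352800·x^2 + 41472·x^3 + 3773952·x^4 + 8957952·x^5 + 5971968·x^6)·Dx^2 + (-5304 - 33888·x - 34560·x^2 + 230400·x^3 + 829440·x^4 + 663552·x^5)·Dx^3 + (-227 - 1960·x + 112·x^2 + 57600·x^3 + 264960·x^4 + 497664·x^5 + 331776·x^6)·Dx^4  (order 4).
h: a_k = 0, 24, -72, 184, -780, 3159, -62167/5, …
ICs: h(0) = 0, h′(0) = 24, h′′(0) = -144, h′′′(0) = 1104.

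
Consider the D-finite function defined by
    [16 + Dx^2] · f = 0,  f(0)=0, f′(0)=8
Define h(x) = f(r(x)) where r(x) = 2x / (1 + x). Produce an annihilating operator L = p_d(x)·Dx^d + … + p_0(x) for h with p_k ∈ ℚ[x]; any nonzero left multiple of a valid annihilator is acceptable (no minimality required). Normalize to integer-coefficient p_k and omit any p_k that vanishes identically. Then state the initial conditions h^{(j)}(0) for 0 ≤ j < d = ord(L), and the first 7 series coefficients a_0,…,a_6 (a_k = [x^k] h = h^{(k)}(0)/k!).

f: a_k = 0, 8, 0, -64/3, 0, 256/15, 0, …
Change of var in L_f (x↦r) gives L₀.
L = 64 + (2 + 6·x + 6·x^2 + 2·x^3)·Dx + (1 + 4·x + 6·x^2 + 4·x^3 + x^4)·Dx^2  (order 2).
h: a_k = 0, 16, -16, -464/3, 496, -6928/15, -1040, …
ICs: h(0) = 0, h′(0) = 16.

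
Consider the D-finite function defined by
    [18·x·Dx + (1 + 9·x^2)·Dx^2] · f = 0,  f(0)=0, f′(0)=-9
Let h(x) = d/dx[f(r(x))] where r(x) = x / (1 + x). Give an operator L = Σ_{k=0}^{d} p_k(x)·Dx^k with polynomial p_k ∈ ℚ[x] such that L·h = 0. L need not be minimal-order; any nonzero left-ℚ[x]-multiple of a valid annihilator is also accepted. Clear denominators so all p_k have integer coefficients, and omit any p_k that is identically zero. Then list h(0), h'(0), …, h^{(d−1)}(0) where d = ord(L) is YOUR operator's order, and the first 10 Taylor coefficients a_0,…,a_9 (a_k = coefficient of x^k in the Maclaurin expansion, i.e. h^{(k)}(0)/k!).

f: a_k = 0, -9, 0, 27, 0, -729/5, 0, 6561/7, 0, -6561, …
f∘r: x↦r, Dx↦Dx/r' in L_f ⇒ L₀.
Differentiate: ansatz ord ≤ ord L₀ ⇒ L.
L = (2 + 20·x) + (1 + 2·x + 10·x^2)·Dx  (order 1).
h: a_k = -9, 18, 54, -288, 36, 2808, -5976, -16128, 92016, -22752, …
ICs: h(0) = -9.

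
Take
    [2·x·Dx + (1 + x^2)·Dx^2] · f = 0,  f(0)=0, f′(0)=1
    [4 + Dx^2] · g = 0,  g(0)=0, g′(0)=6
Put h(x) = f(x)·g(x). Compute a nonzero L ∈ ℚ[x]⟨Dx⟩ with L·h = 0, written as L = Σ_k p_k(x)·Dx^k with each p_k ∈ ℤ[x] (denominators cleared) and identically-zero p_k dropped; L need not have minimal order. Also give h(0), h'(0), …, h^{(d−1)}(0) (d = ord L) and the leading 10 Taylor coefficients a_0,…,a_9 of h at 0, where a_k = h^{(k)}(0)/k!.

L = (160 + 464·x^2 + 464·x^4 + 256·x^6 + 64·x^8) + (96·x + 224·x^3 + 192·x^5 + 64·x^7)·Dx + (60 + 188·x^2 + 216·x^4 + 128·x^6 + 32·x^8)·Dx^2 + (24·x + 56·x^3 + 48·x^5 + 16·x^7)·Dx^3 + (5 + 18·x^2 + 25·x^4 + 16·x^6 + 4·x^8)·Dx^4  (order 4).
h: a_k = 0, 0, 6, 0, -6, 0, 10/3, 0, -2, 0, …
ICs: h(0) = 0, h′(0) = 0, h′′(0) = 12, h′′′(0) = 0.

f: a_k = 0, 1, 0, -1/3, 0, 1/5, 0, -1/7, 0, 1/9, …
g: a_k = 0, 6, 0, -4, 0, 4/5, 0, -8/105, 0, 4/945, …
L₀ := L_f ⊗_s L_g (sym. prod.), ord ≤ 4.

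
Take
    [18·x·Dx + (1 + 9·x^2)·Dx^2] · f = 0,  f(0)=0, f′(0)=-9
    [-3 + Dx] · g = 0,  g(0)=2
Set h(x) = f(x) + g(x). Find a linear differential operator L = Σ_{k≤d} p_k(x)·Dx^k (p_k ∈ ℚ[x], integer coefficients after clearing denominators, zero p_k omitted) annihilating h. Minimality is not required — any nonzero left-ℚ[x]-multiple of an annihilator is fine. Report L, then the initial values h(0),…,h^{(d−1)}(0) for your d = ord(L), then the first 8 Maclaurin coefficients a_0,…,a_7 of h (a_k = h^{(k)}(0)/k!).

f: a_k = 0, -9, 0, 27, 0, -729/5, 0, 6561/7, …
g: a_k = 2, 6, 9, 9, 27/4, 81/20, 81/40, 243/280, …
Weyl lclm of L_f,L_g ⇒ L₀ (ord ≤ 3).
L = (18 - 108·x - 162·x^2)·Dx + (-9 + 27·x + 27·x^2 - 81·x^3)·Dx^2 + (1 + 3·x + 9·x^2 + 27·x^3)·Dx^3  (order 3).
h: a_k = 2, -3, 9, 36, 27/4, -567/4, 81/40, 262683/280, …
ICs: h(0) = 2, h′(0) = -3, h′′(0) = 18.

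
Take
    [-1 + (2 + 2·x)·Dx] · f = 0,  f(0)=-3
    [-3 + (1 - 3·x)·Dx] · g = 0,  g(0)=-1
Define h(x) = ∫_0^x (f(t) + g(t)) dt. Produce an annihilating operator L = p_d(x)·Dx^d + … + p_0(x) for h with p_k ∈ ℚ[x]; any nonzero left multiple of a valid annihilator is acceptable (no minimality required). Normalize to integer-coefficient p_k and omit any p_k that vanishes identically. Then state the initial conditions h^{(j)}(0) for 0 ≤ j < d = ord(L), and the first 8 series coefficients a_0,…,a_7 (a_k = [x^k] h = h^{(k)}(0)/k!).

f: a_k = -3, -3/2, 3/8, -3/16, 15/128, -21/256, 63/1024, -99/2048, …
g: a_k = -1, -3, -9, -27, -81, -243, -729, -2187, …
Sum ⇒ L₀ = lclm(L_f,L_g) in ℚ(x)⟨Dx⟩.
∫: right-multiply L₀ by Dx.
L = (39 + 27·x)·Dx + (-73 - 138·x - 81·x^2)·Dx^2 + (10 - 2·x - 66·x^2 - 54·x^3)·Dx^3  (order 3).
h: a_k = 0, -4, -9/4, -23/8, -435/64, -10353/640, -20743/512, -746433/7168, …
ICs: h(0) = 0, h′(0) = -4, h′′(0) = -9/2.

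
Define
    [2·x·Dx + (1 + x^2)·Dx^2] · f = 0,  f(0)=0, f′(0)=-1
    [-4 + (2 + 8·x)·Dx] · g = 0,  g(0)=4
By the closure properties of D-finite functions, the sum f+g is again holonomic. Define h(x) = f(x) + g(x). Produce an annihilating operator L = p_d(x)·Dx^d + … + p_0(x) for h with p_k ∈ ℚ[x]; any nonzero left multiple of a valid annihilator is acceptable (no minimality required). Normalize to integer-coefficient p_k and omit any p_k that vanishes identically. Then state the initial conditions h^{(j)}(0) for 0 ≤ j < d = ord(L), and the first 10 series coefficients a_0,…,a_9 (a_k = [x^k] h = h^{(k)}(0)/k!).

L = (-4 - 40·x + 12·x^2 + 24·x^3)·Dx + (-14 - 16·x - 50·x^2 + 48·x^3 + 84·x^4)·Dx^2 + (-2 - 6·x + 12·x^2 + 18·x^3 + 14·x^4 + 24·x^5)·Dx^3  (order 3).
h: a_k = 4, 7, -8, 49/3, -40, 559/5, -336, 7393/7, -3432, 102959/9, …
ICs: h(0) = 4, h′(0) = 7, h′′(0) = -16.

f: a_k = 0, -1, 0, 1/3, 0, -1/5, 0, 1/7, 0, -1/9, …
g: a_k = 4, 8, -8, 16, -40, 112, -336, 1056, -3432, 11440, …
L₀ := lclm(L_f,L_g); ord L₀ ≤ 2+1.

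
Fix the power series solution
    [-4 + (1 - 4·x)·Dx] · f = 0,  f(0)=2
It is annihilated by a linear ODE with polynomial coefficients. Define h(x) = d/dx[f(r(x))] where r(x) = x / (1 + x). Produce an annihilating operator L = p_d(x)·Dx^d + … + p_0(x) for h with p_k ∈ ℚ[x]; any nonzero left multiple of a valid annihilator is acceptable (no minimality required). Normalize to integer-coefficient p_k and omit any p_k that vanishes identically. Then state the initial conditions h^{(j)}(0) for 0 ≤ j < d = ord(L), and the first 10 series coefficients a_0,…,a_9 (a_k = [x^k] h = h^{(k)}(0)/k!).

L = 6 + (-1 + 3·x)·Dx  (order 1).
h: a_k = 8, 48, 216, 864, 3240, 11664, 40824, 139968, 472392, 1574640, …
ICs: h(0) = 8.

f: a_k = 2, 8, 32, 128, 512, 2048, 8192, 32768, 131072, 524288, …
h₀=f(r): pull back L_f along r ⇒ L₀.
Derive L from L₀ (diff closure).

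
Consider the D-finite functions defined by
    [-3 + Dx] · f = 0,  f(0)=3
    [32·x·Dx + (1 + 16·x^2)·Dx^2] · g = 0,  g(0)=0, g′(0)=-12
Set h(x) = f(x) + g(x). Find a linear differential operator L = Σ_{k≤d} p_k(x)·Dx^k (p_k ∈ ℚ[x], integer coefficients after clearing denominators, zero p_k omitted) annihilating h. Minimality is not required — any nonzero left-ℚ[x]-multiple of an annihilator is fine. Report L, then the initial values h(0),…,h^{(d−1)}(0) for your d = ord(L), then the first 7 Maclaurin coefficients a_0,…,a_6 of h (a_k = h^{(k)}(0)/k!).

L = (96 - 288·x - 4608·x^2 - 4608·x^3)·Dx + (-41 + 1248·x^2 - 2304·x^4)·Dx^2 + (3 + 32·x + 96·x^2 + 512·x^3 + 768·x^4)·Dx^3  (order 3).
h: a_k = 3, -3, 27/2, 155/2, 81/8, -24333/40, 243/80, …
ICs: h(0) = 3, h′(0) = -3, h′′(0) = 27.

f: a_k = 3, 9, 27/2, 27/2, 81/8, 243/40, 243/80, …
g: a_k = 0, -12, 0, 64, 0, -3072/5, 0, …
Sum ⇒ L₀ = lclm(L_f,L_g) in ℚ(x)⟨Dx⟩.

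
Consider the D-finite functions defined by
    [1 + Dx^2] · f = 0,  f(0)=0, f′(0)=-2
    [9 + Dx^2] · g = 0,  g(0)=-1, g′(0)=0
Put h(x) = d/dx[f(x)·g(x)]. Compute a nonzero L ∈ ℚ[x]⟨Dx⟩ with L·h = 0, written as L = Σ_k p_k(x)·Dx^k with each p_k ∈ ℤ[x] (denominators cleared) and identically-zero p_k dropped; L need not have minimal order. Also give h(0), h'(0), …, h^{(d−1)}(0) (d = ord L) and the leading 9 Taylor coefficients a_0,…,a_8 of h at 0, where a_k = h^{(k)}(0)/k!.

f: a_k = 0, -2, 0, 1/3, 0, -1/60, 0, 1/2520, 0, …
g: a_k = -1, 0, 9/2, 0, -27/8, 0, 81/80, 0, -729/4480, …
h₀=f·g: eliminate ⇒ L₀, order ≤ 2·2.
h₀' ⇒ L via d/dx closure of L₀.
L = 64 + 20·Dx^2 + Dx^4  (order 4).
h: a_k = 2, 0, -28, 0, 124/3, 0, -1016/45, 0, 292/45, …
ICs: h(0) = 2, h′(0) = 0, h′′(0) = -56, h′′′(0) = 0.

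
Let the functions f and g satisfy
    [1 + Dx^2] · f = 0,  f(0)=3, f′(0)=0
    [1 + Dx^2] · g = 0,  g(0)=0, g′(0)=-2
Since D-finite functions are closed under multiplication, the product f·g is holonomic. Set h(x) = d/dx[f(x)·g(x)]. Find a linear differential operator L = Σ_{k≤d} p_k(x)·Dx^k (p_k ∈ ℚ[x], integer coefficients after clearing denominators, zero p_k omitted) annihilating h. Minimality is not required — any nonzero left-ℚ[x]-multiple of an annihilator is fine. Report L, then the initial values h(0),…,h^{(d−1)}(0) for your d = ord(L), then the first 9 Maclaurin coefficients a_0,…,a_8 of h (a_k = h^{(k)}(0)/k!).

L = 4 + Dx^2  (order 2).
h: a_k = -6, 0, 12, 0, -4, 0, 8/15, 0, -4/105, …
ICs: h(0) = -6, h′(0) = 0.

f: a_k = 3, 0, -3/2, 0, 1/8, 0, -1/240, 0, 1/13440, …
g: a_k = 0, -2, 0, 1/3, 0, -1/60, 0, 1/2520, 0, …
Product ⇒ symmetric product L₀, ord ≤ 4.
Differentiate: ansatz ord ≤ ord L₀ ⇒ L.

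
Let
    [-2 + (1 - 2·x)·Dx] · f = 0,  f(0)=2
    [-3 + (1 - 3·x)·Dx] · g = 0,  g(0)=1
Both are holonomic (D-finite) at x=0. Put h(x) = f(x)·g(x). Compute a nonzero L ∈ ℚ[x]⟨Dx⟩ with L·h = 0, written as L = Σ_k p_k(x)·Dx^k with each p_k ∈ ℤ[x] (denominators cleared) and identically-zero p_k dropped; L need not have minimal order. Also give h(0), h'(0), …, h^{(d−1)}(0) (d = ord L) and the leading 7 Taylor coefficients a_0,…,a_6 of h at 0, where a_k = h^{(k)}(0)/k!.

f: a_k = 2, 4, 8, 16, 32, 64, 128, …
g: a_k = 1, 3, 9, 27, 81, 243, 729, …
Product ⇒ symmetric product L₀, ord ≤ 1.
L = (-5 + 12·x) + (1 - 5·x + 6·x^2)·Dx  (order 1).
h: a_k = 2, 10, 38, 130, 422, 1330, 4118, …
ICs: h(0) = 2.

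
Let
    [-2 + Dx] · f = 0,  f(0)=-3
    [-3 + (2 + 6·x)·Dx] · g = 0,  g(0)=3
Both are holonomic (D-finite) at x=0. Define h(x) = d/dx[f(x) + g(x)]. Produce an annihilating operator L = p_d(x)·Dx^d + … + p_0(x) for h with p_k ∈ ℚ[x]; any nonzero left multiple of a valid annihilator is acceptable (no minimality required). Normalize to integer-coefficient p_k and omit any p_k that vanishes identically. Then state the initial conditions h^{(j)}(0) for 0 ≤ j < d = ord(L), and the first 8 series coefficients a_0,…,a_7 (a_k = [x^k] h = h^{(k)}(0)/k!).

L = (-78 - 72·x) + (11 - 96·x - 144·x^2)·Dx + (14 + 66·x + 72·x^2)·Dx^2  (order 2).
h: a_k = -3/2, -75/4, 51/16, -1471/32, 24491/256, -693001/2560, 22717481/30720, -886686271/430080, …
ICs: h(0) = -3/2, h′(0) = -75/4.

f: a_k = -3, -6, -6, -4, -2, -4/5, -4/15, -8/105, …
g: a_k = 3, 9/2, -27/8, 81/16, -1215/128, 5103/256, -45927/1024, 216513/2048, …
f+g: L₀ = lclm(L_f,L_g), ord ≤ 1+1.
Derive L from L₀ (diff closure).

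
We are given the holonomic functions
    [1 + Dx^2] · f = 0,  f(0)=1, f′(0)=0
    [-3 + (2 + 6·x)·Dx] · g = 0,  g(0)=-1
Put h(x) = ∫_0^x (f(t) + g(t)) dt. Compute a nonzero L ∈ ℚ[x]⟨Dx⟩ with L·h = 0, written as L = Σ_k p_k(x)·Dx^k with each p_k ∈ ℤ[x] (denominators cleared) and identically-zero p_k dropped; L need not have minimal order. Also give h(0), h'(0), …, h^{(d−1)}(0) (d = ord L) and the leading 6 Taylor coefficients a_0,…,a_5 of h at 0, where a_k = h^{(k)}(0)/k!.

f: a_k = 1, 0, -1/2, 0, 1/24, 0, …
g: a_k = -1, -3/2, 9/8, -27/16, 405/128, -1701/256, …
Sum ⇒ L₀ = lclm(L_f,L_g) in ℚ(x)⟨Dx⟩.
Integrate: L := L₀·Dx.
L = (-93 - 72·x - 108·x^2)·Dx + (-10 + 18·x + 216·x^2 + 216·x^3)·Dx^2 + (-93 - 72·x - 108·x^2)·Dx^3 + (-10 + 18·x + 216·x^2 + 216·x^3)·Dx^4  (order 4).
h: a_k = 0, 0, -3/4, 5/24, -27/64, 1231/1920, …
ICs: h(0) = 0, h′(0) = 0, h′′(0) = -3/2, h′′′(0) = 5/4.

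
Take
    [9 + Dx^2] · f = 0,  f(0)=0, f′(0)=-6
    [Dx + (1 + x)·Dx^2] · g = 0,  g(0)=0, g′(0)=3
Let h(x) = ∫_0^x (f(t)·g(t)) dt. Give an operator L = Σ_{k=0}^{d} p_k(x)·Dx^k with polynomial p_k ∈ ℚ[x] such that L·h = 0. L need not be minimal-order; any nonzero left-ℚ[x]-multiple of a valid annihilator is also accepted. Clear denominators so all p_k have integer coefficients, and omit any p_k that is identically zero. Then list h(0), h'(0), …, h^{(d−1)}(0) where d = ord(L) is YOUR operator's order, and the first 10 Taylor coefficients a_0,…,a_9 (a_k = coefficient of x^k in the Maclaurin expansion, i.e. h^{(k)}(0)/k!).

L = (2493 + 10854·x + 17091·x^2 + 11664·x^3 + 2916·x^4)·Dx + (612 + 1908·x + 1944·x^2 + 648·x^3)·Dx^2 + (592 + 2484·x + 3834·x^2 + 2592·x^3 + 648·x^4)·Dx^3 + (68 + 212·x + 216·x^2 + 72·x^3)·Dx^4 + (35 + 142·x + 215·x^2 + 144·x^3 + 36·x^4)·Dx^5  (order 5).
h: a_k = 0, 0, 0, -6, 9/4, 21/5, -3/2, -27/28, 93/320, 43/280, …
ICs: h(0) = 0, h′(0) = 0, h′′(0) = 0, h′′′(0) = -36, h′′′′(0) = 54.

f: a_k = 0, -6, 0, 9, 0, -81/20, 0, 243/280, 0, -243/2240, …
g: a_k = 0, 3, -3/2, 1, -3/4, 3/5, -1/2, 3/7, -3/8, 1/3, …
Sym-product of L_f,L_g gives L₀ (≤ ord 4).
Integrate: L := L₀·Dx.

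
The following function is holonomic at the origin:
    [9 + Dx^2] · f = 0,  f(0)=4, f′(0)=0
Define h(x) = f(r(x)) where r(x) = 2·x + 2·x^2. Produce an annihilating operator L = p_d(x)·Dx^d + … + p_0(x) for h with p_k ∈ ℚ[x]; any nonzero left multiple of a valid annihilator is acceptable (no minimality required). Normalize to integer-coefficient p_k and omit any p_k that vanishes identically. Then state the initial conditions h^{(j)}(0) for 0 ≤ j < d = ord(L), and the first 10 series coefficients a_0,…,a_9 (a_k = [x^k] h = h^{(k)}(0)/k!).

L = (36 + 216·x + 432·x^2 + 288·x^3) - 2·Dx + (1 + 2·x)·Dx^2  (order 2).
h: a_k = 4, 0, -72, -144, 144, 864, 5184/5, -3456/5, -122688/35, -134784/35, …
ICs: h(0) = 4, h′(0) = 0.

f: a_k = 4, 0, -18, 0, 27/2, 0, -81/20, 0, 729/1120, 0, …
Change of var in L_f (x↦r) gives L₀.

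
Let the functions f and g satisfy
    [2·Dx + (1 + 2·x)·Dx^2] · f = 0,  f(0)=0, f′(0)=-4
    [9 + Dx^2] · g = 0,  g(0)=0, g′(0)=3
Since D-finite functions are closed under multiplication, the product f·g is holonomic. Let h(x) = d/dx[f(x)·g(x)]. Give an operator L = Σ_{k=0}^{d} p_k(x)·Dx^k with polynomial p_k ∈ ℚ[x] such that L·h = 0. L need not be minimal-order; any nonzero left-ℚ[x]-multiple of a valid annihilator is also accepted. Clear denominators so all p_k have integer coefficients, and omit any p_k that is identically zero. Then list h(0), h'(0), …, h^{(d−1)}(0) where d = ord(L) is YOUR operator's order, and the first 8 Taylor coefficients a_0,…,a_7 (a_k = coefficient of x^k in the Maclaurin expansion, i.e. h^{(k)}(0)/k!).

f: a_k = 0, -4, 4, -16/3, 8, -64/5, 64/3, -256/7, …
g: a_k = 0, 3, 0, -9/2, 0, 81/40, 0, -243/560, …
f·g: L₀ = L_f ⊗_s L_g, ord ≤ 2·2.
Derive L from L₀ (diff closure).
L = (-1890 - 5103·x + 24057·x^2 + 163296·x^3 + 344088·x^4 + 314928·x^5 + 104976·x^6) + (-297 + 1998·x + 19440·x^2 + 51840·x^3 + 58320·x^4 + 23328·x^5)·Dx + (-147 + 738·x + 11106·x^2 + 44064·x^3 + 80352·x^4 + 69984·x^5 + 23328·x^6)·Dx^2 + (-33 + 222·x + 2160·x^2 + 5760·x^3 + 6480·x^4 + 2592·x^5)·Dx^3 + (7 + 145·x + 937·x^2 + 2880·x^3 + 4680·x^4 + 3888·x^5 + 1296·x^6)·Dx^4  (order 4).
h: a_k = 0, -24, 36, 8, 30, -135, 2527/10, -3426/7, …
ICs: h(0) = 0, h′(0) = -24, h′′(0) = 72, h′′′(0) = 48.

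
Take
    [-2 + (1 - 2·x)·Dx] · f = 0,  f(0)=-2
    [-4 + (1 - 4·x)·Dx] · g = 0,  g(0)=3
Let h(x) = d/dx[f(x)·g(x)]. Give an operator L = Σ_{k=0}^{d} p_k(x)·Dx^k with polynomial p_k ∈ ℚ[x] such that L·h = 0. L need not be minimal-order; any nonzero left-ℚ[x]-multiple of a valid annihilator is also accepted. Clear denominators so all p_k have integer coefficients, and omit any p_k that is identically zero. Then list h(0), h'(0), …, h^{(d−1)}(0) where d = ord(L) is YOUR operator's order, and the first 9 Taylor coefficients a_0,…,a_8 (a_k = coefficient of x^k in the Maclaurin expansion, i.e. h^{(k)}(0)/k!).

L = (28 - 144·x + 192·x^2) + (-3 + 26·x - 72·x^2 + 64·x^3)·Dx  (order 1).
h: a_k = -36, -336, -2160, -11904, -60480, -292608, -1370880, -6279168, -28283904, …
ICs: h(0) = -36.

f: a_k = -2, -4, -8, -16, -32, -64, -128, -256, -512, …
g: a_k = 3, 12, 48, 192, 768, 3072, 12288, 49152, 196608, …
f·g: L₀ = L_f ⊗_s L_g, ord ≤ 1·1.
h=h₀': d/dx-closure on L₀ ⇒ L.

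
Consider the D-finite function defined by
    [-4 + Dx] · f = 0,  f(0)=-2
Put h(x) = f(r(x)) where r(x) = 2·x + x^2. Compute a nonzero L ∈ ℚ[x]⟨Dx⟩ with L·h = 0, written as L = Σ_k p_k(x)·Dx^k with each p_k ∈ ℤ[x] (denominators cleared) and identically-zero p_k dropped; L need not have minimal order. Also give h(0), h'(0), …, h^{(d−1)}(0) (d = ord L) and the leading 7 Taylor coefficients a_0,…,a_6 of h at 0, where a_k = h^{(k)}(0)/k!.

f: a_k = -2, -8, -16, -64/3, -64/3, -256/15, -512/45, …
f∘r: x↦r, Dx↦Dx/r' in L_f ⇒ L₀.
L = (-8 - 8·x) + Dx  (order 1).
h: a_k = -2, -16, -72, -704/3, -1840/3, -6784/5, -118208/45, …
ICs: h(0) = -2.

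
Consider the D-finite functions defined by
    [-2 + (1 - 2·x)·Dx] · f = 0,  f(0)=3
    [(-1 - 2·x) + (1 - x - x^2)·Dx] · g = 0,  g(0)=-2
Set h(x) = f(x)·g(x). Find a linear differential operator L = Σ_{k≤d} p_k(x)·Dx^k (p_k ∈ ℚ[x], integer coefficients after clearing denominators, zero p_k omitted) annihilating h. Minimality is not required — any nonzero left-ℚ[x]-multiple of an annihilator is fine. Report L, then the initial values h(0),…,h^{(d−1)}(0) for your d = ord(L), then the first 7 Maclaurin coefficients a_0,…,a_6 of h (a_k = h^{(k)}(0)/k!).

L = (-3 + 2·x + 6·x^2) + (1 - 3·x + x^2 + 2·x^3)·Dx  (order 1).
h: a_k = -6, -18, -48, -114, -258, -564, -1206, …
ICs: h(0) = -6.

f: a_k = 3, 6, 12, 24, 48, 96, 192, …
g: a_k = -2, -2, -4, -6, -10, -16, -26, …
Product ⇒ symmetric product L₀, ord ≤ 1.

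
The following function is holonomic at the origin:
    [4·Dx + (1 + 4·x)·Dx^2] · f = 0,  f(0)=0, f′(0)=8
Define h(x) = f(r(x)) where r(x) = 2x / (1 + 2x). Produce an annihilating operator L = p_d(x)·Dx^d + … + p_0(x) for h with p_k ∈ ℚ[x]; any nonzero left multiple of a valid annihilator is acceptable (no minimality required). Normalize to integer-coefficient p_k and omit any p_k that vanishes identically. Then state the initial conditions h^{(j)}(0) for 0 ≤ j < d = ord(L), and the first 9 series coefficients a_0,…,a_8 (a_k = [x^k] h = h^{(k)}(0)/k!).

L = (12 + 40·x)·Dx + (1 + 12·x + 20·x^2)·Dx^2  (order 2).
h: a_k = 0, 16, -96, 1984/3, -4992, 199936/5, -333312, 19999744/7, -24999936, …
ICs: h(0) = 0, h′(0) = 16.

f: a_k = 0, 8, -16, 128/3, -128, 2048/5, -4096/3, 32768/7, -16384, …
f∘r: x↦r, Dx↦Dx/r' in L_f ⇒ L₀.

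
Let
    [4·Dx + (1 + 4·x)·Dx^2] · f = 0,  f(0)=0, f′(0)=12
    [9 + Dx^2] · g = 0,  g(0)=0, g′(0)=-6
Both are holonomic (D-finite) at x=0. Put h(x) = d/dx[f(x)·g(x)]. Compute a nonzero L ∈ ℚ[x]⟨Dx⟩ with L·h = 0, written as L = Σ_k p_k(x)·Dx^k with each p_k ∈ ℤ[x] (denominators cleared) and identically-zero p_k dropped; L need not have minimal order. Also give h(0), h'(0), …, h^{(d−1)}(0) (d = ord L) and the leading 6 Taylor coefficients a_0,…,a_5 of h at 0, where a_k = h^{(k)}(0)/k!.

f: a_k = 0, 12, -24, 64, -192, 3072/5, …
g: a_k = 0, -6, 0, 9, 0, -81/20, …
f·g: L₀ = L_f ⊗_s L_g, ord ≤ 2·2.
h₀' ⇒ L via d/dx closure of L₀.
L = (-153603 - 635688·x - 3184272·x^2 - 4292352·x^3 + 12503808·x^4 + 40310784·x^5 + 26873856·x^6) + (-47736 - 304992·x - 311040·x^2 + 2073600·x^3 + 7464960·x^4 + 5971968·x^5)·Dx + (-19110 - 88272·x - 352800·x^2 + 41472·x^3 + 3773952·x^4 + 8957952·x^5 + 5971968·x^6)·Dx^2 + (-5304 - 33888·x - 34560·x^2 + 230400·x^3 + 829440·x^4 + 663552·x^5)·Dx^3 + (-227 - 1960·x + 112·x^2 + 57600·x^3 + 264960·x^4 + 497664·x^5 + 331776·x^6)·Dx^4  (order 4).
h: a_k = 0, -144, 432, -1104, 4680, -18954, …
ICs: h(0) = 0, h′(0) = -144, h′′(0) = 864, h′′′(0) = -6624.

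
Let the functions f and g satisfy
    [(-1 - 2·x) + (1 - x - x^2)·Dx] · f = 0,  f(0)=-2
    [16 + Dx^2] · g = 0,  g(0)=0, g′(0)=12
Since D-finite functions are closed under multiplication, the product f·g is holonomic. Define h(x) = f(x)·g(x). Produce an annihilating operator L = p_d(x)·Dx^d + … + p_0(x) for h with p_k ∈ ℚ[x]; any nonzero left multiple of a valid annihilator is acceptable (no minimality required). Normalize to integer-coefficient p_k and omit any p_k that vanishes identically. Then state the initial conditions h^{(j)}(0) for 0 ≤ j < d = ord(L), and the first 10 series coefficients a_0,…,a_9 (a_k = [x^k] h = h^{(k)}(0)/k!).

f: a_k = -2, -2, -4, -6, -10, -16, -26, -42, -68, -110, …
g: a_k = 0, 12, 0, -32, 0, 128/5, 0, -1024/105, 0, 2048/945, …
L₀ := L_f ⊗_s L_g (sym. prod.), ord ≤ 2.
L = (-14 + 16·x + 16·x^2) + (2 + 4·x)·Dx + (-1 + x + x^2)·Dx^2  (order 2).
h: a_k = 0, -24, -24, 16, -8, -216/5, -256/5, -7864/105, -2648/21, -194032/945, …
ICs: h(0) = 0, h′(0) = -24.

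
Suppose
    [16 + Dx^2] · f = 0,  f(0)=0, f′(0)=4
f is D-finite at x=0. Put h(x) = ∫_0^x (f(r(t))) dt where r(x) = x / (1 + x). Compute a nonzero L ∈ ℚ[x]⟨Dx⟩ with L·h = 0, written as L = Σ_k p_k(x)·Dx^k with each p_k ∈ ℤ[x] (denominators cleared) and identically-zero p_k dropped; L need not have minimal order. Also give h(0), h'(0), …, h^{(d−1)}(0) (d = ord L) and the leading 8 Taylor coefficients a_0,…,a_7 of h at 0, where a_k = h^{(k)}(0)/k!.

f: a_k = 0, 4, 0, -32/3, 0, 128/15, 0, -1024/315, …
f∘r: x↦r, Dx↦Dx/r' in L_f ⇒ L₀.
Integrate: L := L₀·Dx.
L = 16·Dx + (2 + 6·x + 6·x^2 + 2·x^3)·Dx^2 + (1 + 4·x + 6·x^2 + 4·x^3 + x^4)·Dx^3  (order 3).
h: a_k = 0, 0, 2, -4/3, -5/3, 28/5, -386/45, 60/7, …
ICs: h(0) = 0, h′(0) = 0, h′′(0) = 4.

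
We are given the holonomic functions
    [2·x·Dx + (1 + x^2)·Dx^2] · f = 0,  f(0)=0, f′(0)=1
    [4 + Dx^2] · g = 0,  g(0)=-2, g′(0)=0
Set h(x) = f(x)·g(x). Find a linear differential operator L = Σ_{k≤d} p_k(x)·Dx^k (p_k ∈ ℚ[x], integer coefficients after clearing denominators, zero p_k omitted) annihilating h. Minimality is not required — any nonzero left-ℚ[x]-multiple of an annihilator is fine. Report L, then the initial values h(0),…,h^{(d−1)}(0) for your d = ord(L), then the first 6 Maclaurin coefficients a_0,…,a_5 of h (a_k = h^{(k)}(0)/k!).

L = (160 + 464·x^2 + 464·x^4 + 256·x^6 + 64·x^8) + (96·x + 224·x^3 + 192·x^5 + 64·x^7)·Dx + (60 + 188·x^2 + 216·x^4 + 128·x^6 + 32·x^8)·Dx^2 + (24·x + 56·x^3 + 48·x^5 + 16·x^7)·Dx^3 + (5 + 18·x^2 + 25·x^4 + 16·x^6 + 4·x^8)·Dx^4  (order 4).
h: a_k = 0, -2, 0, 14/3, 0, -46/15, …
ICs: h(0) = 0, h′(0) = -2, h′′(0) = 0, h′′′(0) = 28.

f: a_k = 0, 1, 0, -1/3, 0, 1/5, …
g: a_k = -2, 0, 4, 0, -4/3, 0, …
Sym-product of L_f,L_g gives L₀ (≤ ord 4).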